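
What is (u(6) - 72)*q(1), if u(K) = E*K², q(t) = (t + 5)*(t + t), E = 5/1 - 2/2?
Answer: 864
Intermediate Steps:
E = 4 (E = 5*1 - 2*½ = 5 - 1 = 4)
q(t) = 2*t*(5 + t) (q(t) = (5 + t)*(2*t) = 2*t*(5 + t))
u(K) = 4*K²
(u(6) - 72)*q(1) = (4*6² - 72)*(2*1*(5 + 1)) = (4*36 - 72)*(2*1*6) = (144 - 72)*12 = 72*12 = 864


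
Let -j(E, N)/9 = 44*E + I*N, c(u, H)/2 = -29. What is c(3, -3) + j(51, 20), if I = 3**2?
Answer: -21874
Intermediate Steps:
c(u, H) = -58 (c(u, H) = 2*(-29) = -58)
I = 9
j(E, N) = -396*E - 81*N (j(E, N) = -9*(44*E + 9*N) = -9*(9*N + 44*E) = -396*E - 81*N)
c(3, -3) + j(51, 20) = -58 + (-396*51 - 81*20) = -58 + (-20196 - 1620) = -58 - 21816 = -21874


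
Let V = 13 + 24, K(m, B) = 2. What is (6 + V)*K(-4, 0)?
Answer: 86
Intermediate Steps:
V = 37
(6 + V)*K(-4, 0) = (6 + 37)*2 = 43*2 = 86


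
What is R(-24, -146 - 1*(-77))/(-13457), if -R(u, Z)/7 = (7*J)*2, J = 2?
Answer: 196/13457 ≈ 0.014565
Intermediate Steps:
R(u, Z) = -196 (R(u, Z) = -7*7*2*2 = -98*2 = -7*28 = -196)
R(-24, -146 - 1*(-77))/(-13457) = -196/(-13457) = -196*(-1/13457) = 196/13457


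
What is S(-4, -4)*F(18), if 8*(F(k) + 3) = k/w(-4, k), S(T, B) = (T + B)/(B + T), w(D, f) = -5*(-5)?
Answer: -291/100 ≈ -2.9100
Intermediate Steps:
w(D, f) = 25
S(T, B) = 1 (S(T, B) = (B + T)/(B + T) = 1)
F(k) = -3 + k/200 (F(k) = -3 + (k/25)/8 = -3 + k/200)
S(-4, -4)*F(18) = 1*(-3 + (1/200)*18) = 1*(-3 + 9/100) = 1*(-291/100) = -291/100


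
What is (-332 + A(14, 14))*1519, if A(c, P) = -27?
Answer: -545321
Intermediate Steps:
(-332 + A(14, 14))*1519 = (-332 - 27)*1519 = -359*1519 = -545321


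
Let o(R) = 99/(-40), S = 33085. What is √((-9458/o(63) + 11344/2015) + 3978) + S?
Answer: 33085 + √34510665307690/66495 ≈ 33173.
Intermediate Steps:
o(R) = -99/40 (o(R) = 99*(-1/40) = -99/40)
√((-9458/o(63) + 11344/2015) + 3978) + S = √((-9458/(-99/40) + 11344/2015) + 3978) + 33085 = √((-9458*(-40/99) + 11344*(1/2015)) + 3978) + 33085 = √((378320/99 + 11344/2015) + 3978) + 33085 = √(763437856/199485 + 3978) + 33085 = √(1556989186/199485) + 33085 = √34510665307690/66495 + 33085 = 33085 + √34510665307690/66495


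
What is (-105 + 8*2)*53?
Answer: -4717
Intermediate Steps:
(-105 + 8*2)*53 = (-105 + 16)*53 = -89*53 = -4717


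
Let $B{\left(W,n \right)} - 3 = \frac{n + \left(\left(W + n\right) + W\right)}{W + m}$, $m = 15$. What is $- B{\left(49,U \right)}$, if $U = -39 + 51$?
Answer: $- \frac{157}{32} \approx -4.9063$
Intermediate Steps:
$U = 12$
$B{\left(W,n \right)} = 3 + \frac{2 W + 2 n}{15 + W}$ ($B{\left(W,n \right)} = 3 + \frac{n + \left(\left(W + n\right) + W\right)}{W + 15} = 3 + \frac{n + \left(n + 2 W\right)}{15 + W} = 3 + \frac{2 W + 2 n}{15 + W}$)
$- B{\left(49,U \right)} = - \frac{45 + 2 \cdot 12 + 5 \cdot 49}{15 + 49} = - \frac{45 + 24 + 245}{64} = - \frac{314}{64} = \left(-1\right) \frac{157}{32} = - \frac{157}{32}$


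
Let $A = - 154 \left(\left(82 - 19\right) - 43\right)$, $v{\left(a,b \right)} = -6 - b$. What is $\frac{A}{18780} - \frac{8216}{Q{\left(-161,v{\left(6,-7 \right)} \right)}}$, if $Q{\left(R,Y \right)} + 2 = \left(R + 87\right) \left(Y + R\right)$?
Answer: $- \frac{529882}{617549} \approx -0.85804$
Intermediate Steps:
$Q{\left(R,Y \right)} = -2 + \left(87 + R\right) \left(R + Y\right)$ ($Q{\left(R,Y \right)} = -2 + \left(R + 87\right) \left(Y + R\right) = -2 + \left(87 + R\right) \left(R + Y\right)$)
$A = -3080$ ($A = - 154 \left(63 - 43\right) = \left(-154\right) 20 = -3080$)
$\frac{A}{18780} - \frac{8216}{Q{\left(-161,v{\left(6,-7 \right)} \right)}} = - \frac{3080}{18780} - \frac{8216}{-2 + \left(-161\right)^{2} + 87 \left(-161\right) + 87 \left(-6 - -7\right) - 161 \left(-6 - -7\right)} = \left(-3080\right) \frac{1}{18780} - \frac{8216}{-2 + 25921 - 14007 + 87 \left(-6 + 7\right) - 161 \left(-6 + 7\right)} = - \frac{154}{939} - \frac{8216}{-2 + 25921 - 14007 + 87 \cdot 1 - 161} = - \frac{154}{939} - \frac{8216}{-2 + 25921 - 14007 + 87 - 161} = - \frac{154}{939} - \frac{8216}{11838} = - \frac{154}{939} - \frac{4108}{5919} = - \frac{529882}{617549}$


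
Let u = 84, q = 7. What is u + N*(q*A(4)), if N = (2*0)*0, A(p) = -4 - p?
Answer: 84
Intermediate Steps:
N = 0 (N = 0*0 = 0)
u + N*(q*A(4)) = 84 + 0*(7*(-4 - 1*4)) = 84 + 0*(7*(-4 - 4)) = 84 + 0*(7*(-8)) = 84 + 0*(-56) = 84 + 0 = 84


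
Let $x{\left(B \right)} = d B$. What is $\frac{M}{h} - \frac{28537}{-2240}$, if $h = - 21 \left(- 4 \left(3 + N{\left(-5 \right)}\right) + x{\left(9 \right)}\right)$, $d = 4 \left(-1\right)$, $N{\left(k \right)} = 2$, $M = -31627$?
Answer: $- \frac{665803}{47040} \approx -14.154$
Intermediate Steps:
$d = -4$
$x{\left(B \right)} = - 4 B$
$h = 1176$ ($h = - 21 \left(- 4 \left(3 + 2\right) - 36\right) = - 21 \left(\left(-4\right) 5 - 36\right) = - 21 \left(-20 - 36\right) = \left(-21\right) \left(-56\right) = 1176$)
$\frac{M}{h} - \frac{28537}{-2240} = - \frac{31627}{1176} - \frac{28537}{-2240} = \left(-31627\right) \frac{1}{1176} - - \frac{28537}{2240} = - \frac{31627}{1176} + \frac{28537}{2240} = - \frac{665803}{47040}$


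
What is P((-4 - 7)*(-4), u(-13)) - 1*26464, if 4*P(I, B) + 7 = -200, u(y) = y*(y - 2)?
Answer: -106063/4 ≈ -26516.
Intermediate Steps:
u(y) = y*(-2 + y)
P(I, B) = -207/4 (P(I, B) = -7/4 + (1/4)*(-200) = -7/4 - 50 = -207/4)
P((-4 - 7)*(-4), u(-13)) - 1*26464 = -207/4 - 1*26464 = -207/4 - 26464 = -106063/4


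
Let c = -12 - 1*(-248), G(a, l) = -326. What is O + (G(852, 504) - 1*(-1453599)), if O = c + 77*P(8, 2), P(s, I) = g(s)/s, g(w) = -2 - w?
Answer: 5813651/4 ≈ 1.4534e+6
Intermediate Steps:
c = 236 (c = -12 + 248 = 236)
P(s, I) = (-2 - s)/s
O = 559/4 (O = 236 + 77*((-2 - 1*8)/8) = 236 + 77*((-2 - 8)/8) = 236 + 77*((1/8)*(-10)) = 236 + 77*(-5/4) = 236 - 385/4 = 559/4 ≈ 139.75)
O + (G(852, 504) - 1*(-1453599)) = 559/4 + (-326 - 1*(-1453599)) = 559/4 + (-326 + 1453599) = 559/4 + 1453273 = 5813651/4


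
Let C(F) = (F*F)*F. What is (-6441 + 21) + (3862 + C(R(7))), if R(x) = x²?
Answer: 115091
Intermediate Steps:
C(F) = F³ (C(F) = F²*F = F³)
(-6441 + 21) + (3862 + C(R(7))) = (-6441 + 21) + (3862 + (7²)³) = -6420 + (3862 + 49³) = -6420 + (3862 + 117649) = -6420 + 121511 = 115091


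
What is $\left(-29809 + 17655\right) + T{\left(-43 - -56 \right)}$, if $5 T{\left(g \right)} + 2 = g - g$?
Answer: $- \frac{60772}{5} \approx -12154.0$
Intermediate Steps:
$T{\left(g \right)} = - \frac{2}{5}$ ($T{\left(g \right)} = - \frac{2}{5} + \frac{g - g}{5} = - \frac{2}{5} + \frac{1}{5} \cdot 0 = - \frac{2}{5} + 0 = - \frac{2}{5}$)
$\left(-29809 + 17655\right) + T{\left(-43 - -56 \right)} = \left(-29809 + 17655\right) - \frac{2}{5} = -12154 - \frac{2}{5} = - \frac{60772}{5}$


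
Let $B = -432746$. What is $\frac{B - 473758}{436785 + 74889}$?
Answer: $- \frac{1412}{797} \approx -1.7716$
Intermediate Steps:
$\frac{B - 473758}{436785 + 74889} = \frac{-432746 - 473758}{436785 + 74889} = - \frac{906504}{511674} = \left(-906504\right) \frac{1}{511674} = - \frac{1412}{797}$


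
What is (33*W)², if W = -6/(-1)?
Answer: 39204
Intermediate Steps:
W = 6 (W = -6*(-1) = 6)
(33*W)² = (33*6)² = 198² = 39204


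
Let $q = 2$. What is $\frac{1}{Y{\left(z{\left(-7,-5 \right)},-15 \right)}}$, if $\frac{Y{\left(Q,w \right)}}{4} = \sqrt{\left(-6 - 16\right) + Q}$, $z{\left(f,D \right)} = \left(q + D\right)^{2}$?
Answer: $- \frac{i \sqrt{13}}{52} \approx - 0.069337 i$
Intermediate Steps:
$z{\left(f,D \right)} = \left(2 + D\right)^{2}$
$Y{\left(Q,w \right)} = 4 \sqrt{-22 + Q}$ ($Y{\left(Q,w \right)} = 4 \sqrt{\left(-6 - 16\right) + Q} = 4 \sqrt{-22 + Q}$)
$\frac{1}{Y{\left(z{\left(-7,-5 \right)},-15 \right)}} = \frac{1}{4 \sqrt{-22 + \left(2 - 5\right)^{2}}} = \frac{1}{4 \sqrt{-22 + \left(-3\right)^{2}}} = \frac{1}{4 \sqrt{-22 + 9}} = \frac{1}{4 \sqrt{-13}} = \frac{1}{4 i \sqrt{13}} = - \frac{i \sqrt{13}}{52}$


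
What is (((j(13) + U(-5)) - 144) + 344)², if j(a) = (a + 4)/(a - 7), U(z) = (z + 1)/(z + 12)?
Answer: 72165025/1764 ≈ 40910.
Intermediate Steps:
U(z) = (1 + z)/(12 + z)
j(a) = (4 + a)/(-7 + a)
(((j(13) + U(-5)) - 144) + 344)² = ((((4 + 13)/(-7 + 13) + (1 - 5)/(12 - 5)) - 144) + 344)² = (((17/6 - 4/7) - 144) + 344)² = ((95/42 - 144) + 344)² = (-5953/42 + 344)² = (8495/42)² = 72165025/1764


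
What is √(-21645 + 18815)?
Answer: I*√2830 ≈ 53.198*I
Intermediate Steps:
√(-21645 + 18815) = √(-2830) = I*√2830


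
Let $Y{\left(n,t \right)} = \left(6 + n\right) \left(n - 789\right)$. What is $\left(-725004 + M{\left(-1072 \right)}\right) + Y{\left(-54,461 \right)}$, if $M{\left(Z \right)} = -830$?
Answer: $-685370$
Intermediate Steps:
$Y{\left(n,t \right)} = \left(-789 + n\right) \left(6 + n\right)$ ($Y{\left(n,t \right)} = \left(6 + n\right) \left(-789 + n\right) = \left(-789 + n\right) \left(6 + n\right)$)
$\left(-725004 + M{\left(-1072 \right)}\right) + Y{\left(-54,461 \right)} = \left(-725004 - 830\right) - \left(-37548 - 2916\right) = -725834 + \left(-4734 + 2916 + 42282\right) = -725834 + 40464 = -685370$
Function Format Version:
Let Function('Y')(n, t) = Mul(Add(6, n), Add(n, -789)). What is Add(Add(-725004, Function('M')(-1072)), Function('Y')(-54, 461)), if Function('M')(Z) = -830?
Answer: -685370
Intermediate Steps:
Function('Y')(n, t) = Mul(Add(-789, n), Add(6, n)) (Function('Y')(n, t) = Mul(Add(6, n), Add(-789, n)) = Mul(Add(-789, n), Add(6, n)))
Add(Add(-725004, Function('M')(-1072)), Function('Y')(-54, 461)) = Add(Add(-725004, -830), Add(-4734, Pow(-54, 2), Mul(-783, -54))) = Add(-725834, Add(-4734, 2916, 42282)) = Add(-725834, 40464) = -685370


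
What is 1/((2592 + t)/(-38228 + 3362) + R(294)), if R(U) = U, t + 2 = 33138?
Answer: 17433/5107438 ≈ 0.0034133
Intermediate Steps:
t = 33136 (t = -2 + 33138 = 33136)
1/((2592 + t)/(-38228 + 3362) + R(294)) = 1/((2592 + 33136)/(-38228 + 3362) + 294) = 1/(35728/(-34866) + 294) = 1/(35728*(-1/34866) + 294) = 1/(-17864/17433 + 294) = 1/(5107438/17433) = 17433/5107438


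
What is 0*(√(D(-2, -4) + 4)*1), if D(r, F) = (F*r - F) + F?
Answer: 0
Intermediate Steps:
D(r, F) = F*r (D(r, F) = (-F + F*r) + F = F*r)
0*(√(D(-2, -4) + 4)*1) = 0*(√(-4*(-2) + 4)*1) = 0*(√(8 + 4)*1) = 0*(√12*1) = 0*((2*√3)*1) = 0*(2*√3) = 0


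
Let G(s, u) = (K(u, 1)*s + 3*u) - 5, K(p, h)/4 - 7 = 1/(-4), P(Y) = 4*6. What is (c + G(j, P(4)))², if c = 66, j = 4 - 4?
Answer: 17689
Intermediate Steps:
P(Y) = 24
K(p, h) = 27 (K(p, h) = 28 + 4/(-4) = 28 + 4*(-¼) = 28 - 1 = 27)
j = 0
G(s, u) = -5 + 3*u + 27*s (G(s, u) = (27*s + 3*u) - 5 = (3*u + 27*s) - 5 = -5 + 3*u + 27*s)
(c + G(j, P(4)))² = (66 + (-5 + 3*24 + 27*0))² = (66 + (-5 + 72 + 0))² = (66 + 67)² = 133² = 17689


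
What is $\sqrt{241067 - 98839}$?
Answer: $62 \sqrt{37} \approx 377.13$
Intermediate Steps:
$\sqrt{241067 - 98839} = \sqrt{142228} = 62 \sqrt{37}$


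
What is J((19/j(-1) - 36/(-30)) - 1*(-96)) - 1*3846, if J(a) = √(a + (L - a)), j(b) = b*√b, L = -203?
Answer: -3846 + I*√203 ≈ -3846.0 + 14.248*I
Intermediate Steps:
j(b) = b^(3/2)
J(a) = I*√203 (J(a) = √(a + (-203 - a)) = √(-203) = I*√203)
J((19/j(-1) - 36/(-30)) - 1*(-96)) - 1*3846 = I*√203 - 1*3846 = I*√203 - 3846 = -3846 + I*√203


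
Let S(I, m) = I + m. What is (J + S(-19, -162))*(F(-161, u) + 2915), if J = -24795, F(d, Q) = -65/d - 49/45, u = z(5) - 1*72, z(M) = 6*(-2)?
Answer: -75335504848/1035 ≈ -7.2788e+7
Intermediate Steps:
z(M) = -12
u = -84 (u = -12 - 1*72 = -12 - 72 = -84)
F(d, Q) = -49/45 - 65/d (F(d, Q) = -65/d - 49*1/45 = -65/d - 49/45 = -49/45 - 65/d)
(J + S(-19, -162))*(F(-161, u) + 2915) = (-24795 + (-19 - 162))*((-49/45 - 65/(-161)) + 2915) = (-24795 - 181)*((-49/45 - 65*(-1/161)) + 2915) = -24976*((-49/45 + 65/161) + 2915) = -24976*(-4964/7245 + 2915) = -24976*21114211/7245 = -75335504848/1035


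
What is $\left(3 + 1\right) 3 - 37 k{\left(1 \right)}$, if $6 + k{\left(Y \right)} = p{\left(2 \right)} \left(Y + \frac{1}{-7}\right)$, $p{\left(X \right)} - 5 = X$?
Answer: $12$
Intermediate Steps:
$p{\left(X \right)} = 5 + X$
$k{\left(Y \right)} = -7 + 7 Y$ ($k{\left(Y \right)} = -6 + \left(5 + 2\right) \left(Y + \frac{1}{-7}\right) = -6 + 7 \left(Y - \frac{1}{7}\right) = -6 + 7 \left(- \frac{1}{7} + Y\right) = -6 + \left(-1 + 7 Y\right) = -7 + 7 Y$)
$\left(3 + 1\right) 3 - 37 k{\left(1 \right)} = \left(3 + 1\right) 3 - 37 \left(-7 + 7 \cdot 1\right) = 4 \cdot 3 - 37 \left(-7 + 7\right) = 12 - 0 = 12 + 0 = 12$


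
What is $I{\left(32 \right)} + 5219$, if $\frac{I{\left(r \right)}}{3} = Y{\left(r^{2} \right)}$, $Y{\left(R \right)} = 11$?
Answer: $5252$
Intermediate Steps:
$I{\left(r \right)} = 33$ ($I{\left(r \right)} = 3 \cdot 11 = 33$)
$I{\left(32 \right)} + 5219 = 33 + 5219 = 5252$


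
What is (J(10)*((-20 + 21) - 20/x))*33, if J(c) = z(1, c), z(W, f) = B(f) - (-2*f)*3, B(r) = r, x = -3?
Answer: 17710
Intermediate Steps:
z(W, f) = 7*f (z(W, f) = f - (-2*f)*3 = f - (-6)*f = f + 6*f = 7*f)
J(c) = 7*c
(J(10)*((-20 + 21) - 20/x))*33 = ((7*10)*((-20 + 21) - 20/(-3)))*33 = (70*(1 - 20*(-⅓)))*33 = (70*(1 + 20/3))*33 = (70*(23/3))*33 = (1610/3)*33 = 17710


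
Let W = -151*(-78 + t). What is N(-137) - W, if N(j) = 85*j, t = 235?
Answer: 12062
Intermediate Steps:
W = -23707 (W = -151*(-78 + 235) = -151*157 = -23707)
N(-137) - W = 85*(-137) - 1*(-23707) = -11645 + 23707 = 12062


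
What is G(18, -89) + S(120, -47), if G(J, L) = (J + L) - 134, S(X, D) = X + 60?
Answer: -25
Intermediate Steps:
S(X, D) = 60 + X
G(J, L) = -134 + J + L
G(18, -89) + S(120, -47) = (-134 + 18 - 89) + (60 + 120) = -205 + 180 = -25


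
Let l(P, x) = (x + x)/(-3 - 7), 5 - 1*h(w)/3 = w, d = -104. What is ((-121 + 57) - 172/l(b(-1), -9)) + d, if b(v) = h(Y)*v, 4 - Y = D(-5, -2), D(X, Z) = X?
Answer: -2372/9 ≈ -263.56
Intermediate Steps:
Y = 9 (Y = 4 - 1*(-5) = 4 + 5 = 9)
h(w) = 15 - 3*w
b(v) = -12*v (b(v) = (15 - 3*9)*v = (15 - 27)*v = -12*v)
l(P, x) = -x/5 (l(P, x) = (2*x)/(-10) = (2*x)*(-⅒) = -x/5)
((-121 + 57) - 172/l(b(-1), -9)) + d = ((-121 + 57) - 172/((-⅕*(-9)))) - 104 = (-64 - 172/9/5) - 104 = (-64 - 172*5/9) - 104 = (-64 - 860/9) - 104 = -1436/9 - 104 = -2372/9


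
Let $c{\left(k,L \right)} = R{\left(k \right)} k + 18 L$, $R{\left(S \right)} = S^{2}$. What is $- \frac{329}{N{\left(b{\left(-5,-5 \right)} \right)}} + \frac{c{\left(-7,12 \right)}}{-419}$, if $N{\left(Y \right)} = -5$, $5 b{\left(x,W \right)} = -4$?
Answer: $\frac{138486}{2095} \approx 66.103$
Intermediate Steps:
$b{\left(x,W \right)} = - \frac{4}{5}$ ($b{\left(x,W \right)} = \frac{1}{5} \left(-4\right) = - \frac{4}{5}$)
$c{\left(k,L \right)} = k^{3} + 18 L$ ($c{\left(k,L \right)} = k^{2} k + 18 L = k^{3} + 18 L$)
$- \frac{329}{N{\left(b{\left(-5,-5 \right)} \right)}} + \frac{c{\left(-7,12 \right)}}{-419} = - \frac{329}{-5} + \frac{\left(-7\right)^{3} + 18 \cdot 12}{-419} = \left(-329\right) \left(- \frac{1}{5}\right) + \left(-343 + 216\right) \left(- \frac{1}{419}\right) = \frac{329}{5} - - \frac{127}{419} = \frac{329}{5} + \frac{127}{419} = \frac{138486}{2095}$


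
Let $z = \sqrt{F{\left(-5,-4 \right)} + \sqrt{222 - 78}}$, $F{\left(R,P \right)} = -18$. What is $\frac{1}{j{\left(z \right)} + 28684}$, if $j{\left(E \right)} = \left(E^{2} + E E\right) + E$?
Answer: $- \frac{i}{\sqrt{6} - 28672 i} \approx 3.4877 \cdot 10^{-5} - 2.9796 \cdot 10^{-9} i$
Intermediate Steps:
$z = i \sqrt{6}$ ($z = \sqrt{-18 + \sqrt{222 - 78}} = \sqrt{-18 + \sqrt{144}} = \sqrt{-18 + 12} = \sqrt{-6} = i \sqrt{6} \approx 2.4495 i$)
$j{\left(E \right)} = E + 2 E^{2}$ ($j{\left(E \right)} = \left(E^{2} + E^{2}\right) + E = 2 E^{2} + E = E + 2 E^{2}$)
$\frac{1}{j{\left(z \right)} + 28684} = \frac{1}{i \sqrt{6} \left(1 + 2 i \sqrt{6}\right) + 28684} = \frac{1}{28684 + i \sqrt{6} \left(1 + 2 i \sqrt{6}\right)}$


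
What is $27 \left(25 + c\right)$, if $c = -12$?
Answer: $351$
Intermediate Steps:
$27 \left(25 + c\right) = 27 \left(25 - 12\right) = 27 \cdot 13 = 351$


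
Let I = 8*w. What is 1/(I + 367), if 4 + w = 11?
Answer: 1/423 ≈ 0.0023641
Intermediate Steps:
w = 7 (w = -4 + 11 = 7)
I = 56 (I = 8*7 = 56)
1/(I + 367) = 1/(56 + 367) = 1/423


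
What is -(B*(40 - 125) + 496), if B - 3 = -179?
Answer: -15456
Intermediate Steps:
B = -176 (B = 3 - 179 = -176)
-(B*(40 - 125) + 496) = -(-176*(40 - 125) + 496) = -(-176*(-85) + 496) = -(14960 + 496) = -1*15456 = -15456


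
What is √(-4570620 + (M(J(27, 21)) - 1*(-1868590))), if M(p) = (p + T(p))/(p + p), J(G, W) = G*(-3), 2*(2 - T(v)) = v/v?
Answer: I*√875457561/18 ≈ 1643.8*I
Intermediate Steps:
T(v) = 3/2 (T(v) = 2 - v/(2*v) = 2 - ½*1 = 2 - ½ = 3/2)
J(G, W) = -3*G
M(p) = (3/2 + p)/(2*p) (M(p) = (p + 3/2)/(p + p) = (3/2 + p)/((2*p)) = (3/2 + p)*(1/(2*p)) = (3/2 + p)/(2*p))
√(-4570620 + (M(J(27, 21)) - 1*(-1868590))) = √(-4570620 + ((3 + 2*(-3*27))/(4*((-3*27))) - 1*(-1868590))) = √(-4570620 + ((¼)*(3 + 2*(-81))/(-81) + 1868590)) = √(-4570620 + ((¼)*(-1/81)*(3 - 162) + 1868590)) = √(-4570620 + ((¼)*(-1/81)*(-159) + 1868590)) = √(-4570620 + (53/108 + 1868590)) = √(-4570620 + 201807773/108) = √(-291819187/108) = I*√875457561/18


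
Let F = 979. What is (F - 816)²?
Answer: 26569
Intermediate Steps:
(F - 816)² = (979 - 816)² = 163² = 26569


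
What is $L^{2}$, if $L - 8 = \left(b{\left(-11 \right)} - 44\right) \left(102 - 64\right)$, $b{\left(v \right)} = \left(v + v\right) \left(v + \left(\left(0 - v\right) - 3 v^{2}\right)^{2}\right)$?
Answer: $10728031692268944$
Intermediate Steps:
$b{\left(v \right)} = 2 v \left(v + \left(- v - 3 v^{2}\right)^{2}\right)$
$L = -103576212$ ($L = 8 + \left(2 \left(-11\right)^{2} \left(1 - 11 \left(1 + 3 \left(-11\right)\right)^{2}\right) - 44\right) \left(102 - 64\right) = 8 + \left(2 \cdot 121 \left(1 - 11 \left(1 - 33\right)^{2}\right) - 44\right) 38 = 8 + \left(2 \cdot 121 \left(1 - 11 \left(-32\right)^{2}\right) - 44\right) 38 = 8 + \left(2 \cdot 121 \left(1 - 11264\right) - 44\right) 38 = 8 + \left(2 \cdot 121 \left(-11263\right) - 44\right) 38 = 8 + \left(-2725646 - 44\right) 38 = 8 - 103576220 = -103576212$)
$L^{2} = \left(-103576212\right)^{2} = 10728031692268944$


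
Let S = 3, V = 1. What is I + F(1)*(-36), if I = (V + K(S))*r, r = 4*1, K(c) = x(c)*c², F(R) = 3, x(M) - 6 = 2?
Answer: 184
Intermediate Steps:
x(M) = 8 (x(M) = 6 + 2 = 8)
K(c) = 8*c²
r = 4
I = 292 (I = (1 + 8*3²)*4 = (1 + 8*9)*4 = (1 + 72)*4 = 73*4 = 292)
I + F(1)*(-36) = 292 + 3*(-36) = 292 - 108 = 184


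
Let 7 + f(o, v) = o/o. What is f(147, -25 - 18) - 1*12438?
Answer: -12444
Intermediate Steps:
f(o, v) = -6 (f(o, v) = -7 + o/o = -7 + 1 = -6)
f(147, -25 - 18) - 1*12438 = -6 - 1*12438 = -6 - 12438 = -12444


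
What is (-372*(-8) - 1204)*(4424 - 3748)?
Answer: 1197872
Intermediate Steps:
(-372*(-8) - 1204)*(4424 - 3748) = (2976 - 1204)*676 = 1772*676 = 1197872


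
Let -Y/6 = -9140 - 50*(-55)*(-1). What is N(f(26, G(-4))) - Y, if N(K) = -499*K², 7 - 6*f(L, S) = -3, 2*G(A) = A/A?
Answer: -654535/9 ≈ -72726.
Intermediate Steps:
G(A) = ½ (G(A) = (A/A)/2 = (½)*1 = ½)
f(L, S) = 5/3 (f(L, S) = 7/6 - ⅙*(-3) = 7/6 + ½ = 5/3)
Y = 71340 (Y = -6*(-9140 - 50*(-55)*(-1)) = -6*(-9140 - (-2750)*(-1)) = -6*(-9140 - 1*2750) = -6*(-9140 - 2750) = -6*(-11890) = 71340)
N(f(26, G(-4))) - Y = -499*(5/3)² - 1*71340 = -499*25/9 - 71340 = -12475/9 - 71340 = -654535/9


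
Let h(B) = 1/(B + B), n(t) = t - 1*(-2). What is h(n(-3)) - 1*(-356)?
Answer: 711/2 ≈ 355.50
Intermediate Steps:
n(t) = 2 + t (n(t) = t + 2 = 2 + t)
h(B) = 1/(2*B)
h(n(-3)) - 1*(-356) = 1/(2*(2 - 3)) - 1*(-356) = (½)/(-1) + 356 = (½)*(-1) + 356 = -½ + 356 = 711/2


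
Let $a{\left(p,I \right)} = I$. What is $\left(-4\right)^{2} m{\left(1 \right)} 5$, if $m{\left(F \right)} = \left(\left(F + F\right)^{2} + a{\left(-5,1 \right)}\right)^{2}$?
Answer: $2000$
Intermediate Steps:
$m{\left(F \right)} = \left(1 + 4 F^{2}\right)^{2}$ ($m{\left(F \right)} = \left(\left(F + F\right)^{2} + 1\right)^{2} = \left(\left(2 F\right)^{2} + 1\right)^{2} = \left(4 F^{2} + 1\right)^{2} = \left(1 + 4 F^{2}\right)^{2}$)
$\left(-4\right)^{2} m{\left(1 \right)} 5 = \left(-4\right)^{2} \left(1 + 4 \cdot 1^{2}\right)^{2} \cdot 5 = 16 \left(1 + 4 \cdot 1\right)^{2} \cdot 5 = 16 \left(1 + 4\right)^{2} \cdot 5 = 16 \cdot 5^{2} \cdot 5 = 16 \cdot 25 \cdot 5 = 400 \cdot 5 = 2000$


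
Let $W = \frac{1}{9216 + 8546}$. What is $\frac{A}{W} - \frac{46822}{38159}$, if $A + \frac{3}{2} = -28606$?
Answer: $- \frac{19389595916807}{38159} \approx -5.0813 \cdot 10^{8}$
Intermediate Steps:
$A = - \frac{57215}{2}$ ($A = - \frac{3}{2} - 28606 = - \frac{57215}{2} \approx -28608.0$)
$W = \frac{1}{17762} \approx 5.63 \cdot 10^{-5}$
$\frac{A}{W} - \frac{46822}{38159} = - \frac{57215 \frac{1}{\frac{1}{17762}}}{2} - \frac{46822}{38159} = \left(- \frac{57215}{2}\right) 17762 - \frac{46822}{38159} = -508126415 - \frac{46822}{38159} = - \frac{19389595916807}{38159}$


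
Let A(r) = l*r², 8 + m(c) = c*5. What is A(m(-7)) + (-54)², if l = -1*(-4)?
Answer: 10312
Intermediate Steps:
m(c) = -8 + 5*c (m(c) = -8 + c*5 = -8 + 5*c)
l = 4
A(r) = 4*r²
A(m(-7)) + (-54)² = 4*(-8 + 5*(-7))² + (-54)² = 4*(-8 - 35)² + 2916 = 4*(-43)² + 2916 = 4*1849 + 2916 = 7396 + 2916 = 10312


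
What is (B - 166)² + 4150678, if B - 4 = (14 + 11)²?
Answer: 4365047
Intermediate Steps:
B = 629 (B = 4 + (14 + 11)² = 4 + 25² = 4 + 625 = 629)
(B - 166)² + 4150678 = (629 - 166)² + 4150678 = 463² + 4150678 = 214369 + 4150678 = 4365047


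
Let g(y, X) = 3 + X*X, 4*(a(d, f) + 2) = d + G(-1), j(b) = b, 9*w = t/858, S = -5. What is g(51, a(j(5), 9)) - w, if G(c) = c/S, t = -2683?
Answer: 1481639/386100 ≈ 3.8374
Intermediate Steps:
G(c) = -c/5 (G(c) = c/(-5) = c*(-⅕) = -c/5)
w = -2683/7722 (w = (-2683/858)/9 = (-2683*1/858)/9 = (⅑)*(-2683/858) = -2683/7722 ≈ -0.34745)
a(d, f) = -39/20 + d/4 (a(d, f) = -2 + (d - ⅕*(-1))/4 = -2 + (d + ⅕)/4 = -2 + (⅕ + d)/4 = -2 + (1/20 + d/4) = -39/20 + d/4)
g(y, X) = 3 + X²
g(51, a(j(5), 9)) - w = (3 + (-39/20 + (¼)*5)²) - 1*(-2683/7722) = (3 + (-39/20 + 5/4)²) + 2683/7722 = (3 + (-7/10)²) + 2683/7722 = (3 + 49/100) + 2683/7722 = 349/100 + 2683/7722 = 1481639/386100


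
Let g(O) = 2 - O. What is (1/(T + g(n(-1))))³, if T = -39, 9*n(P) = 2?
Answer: -729/37595375 ≈ -1.9391e-5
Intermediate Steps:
n(P) = 2/9 (n(P) = (⅑)*2 = 2/9)
(1/(T + g(n(-1))))³ = (1/(-39 + (2 - 1*2/9)))³ = (1/(-39 + (2 - 2/9)))³ = (1/(-39 + 16/9))³ = (1/(-335/9))³ = (-9/335)³ = -729/37595375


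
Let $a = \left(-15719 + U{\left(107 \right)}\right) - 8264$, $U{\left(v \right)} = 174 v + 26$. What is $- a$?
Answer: $5339$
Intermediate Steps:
$U{\left(v \right)} = 26 + 174 v$
$a = -5339$ ($a = \left(-15719 + \left(26 + 174 \cdot 107\right)\right) - 8264 = \left(-15719 + \left(26 + 18618\right)\right) - 8264 = \left(-15719 + 18644\right) - 8264 = 2925 - 8264 = -5339$)
$- a = \left(-1\right) \left(-5339\right) = 5339$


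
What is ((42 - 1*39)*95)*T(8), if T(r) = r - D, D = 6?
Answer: 570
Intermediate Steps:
T(r) = -6 + r (T(r) = r - 1*6 = r - 6 = -6 + r)
((42 - 1*39)*95)*T(8) = ((42 - 1*39)*95)*(-6 + 8) = ((42 - 39)*95)*2 = (3*95)*2 = 285*2 = 570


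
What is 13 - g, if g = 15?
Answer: -2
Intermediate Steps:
13 - g = 13 - 1*15 = 13 - 15 = -2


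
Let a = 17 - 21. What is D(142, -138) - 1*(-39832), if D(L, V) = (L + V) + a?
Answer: 39832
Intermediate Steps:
a = -4
D(L, V) = -4 + L + V (D(L, V) = (L + V) - 4 = -4 + L + V)
D(142, -138) - 1*(-39832) = (-4 + 142 - 138) - 1*(-39832) = 0 + 39832 = 39832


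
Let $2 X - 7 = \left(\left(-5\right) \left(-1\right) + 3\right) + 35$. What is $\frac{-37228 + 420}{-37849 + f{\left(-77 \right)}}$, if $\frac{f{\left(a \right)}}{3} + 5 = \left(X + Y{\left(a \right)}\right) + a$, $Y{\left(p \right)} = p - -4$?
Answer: $\frac{36808}{38239} \approx 0.96258$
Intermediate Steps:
$Y{\left(p \right)} = 4 + p$ ($Y{\left(p \right)} = p + 4 = 4 + p$)
$X = 25$ ($X = \frac{7}{2} + \frac{\left(\left(-5\right) \left(-1\right) + 3\right) + 35}{2} = \frac{7}{2} + \frac{\left(5 + 3\right) + 35}{2} = \frac{7}{2} + \frac{8 + 35}{2} = \frac{7}{2} + \frac{1}{2} \cdot 43 = \frac{7}{2} + \frac{43}{2} = 25$)
$f{\left(a \right)} = 72 + 6 a$ ($f{\left(a \right)} = -15 + 3 \left(\left(25 + \left(4 + a\right)\right) + a\right) = -15 + 3 \left(\left(29 + a\right) + a\right) = -15 + 3 \left(29 + 2 a\right) = -15 + \left(87 + 6 a\right) = 72 + 6 a$)
$\frac{-37228 + 420}{-37849 + f{\left(-77 \right)}} = \frac{-37228 + 420}{-37849 + \left(72 + 6 \left(-77\right)\right)} = - \frac{36808}{-37849 + \left(72 - 462\right)} = - \frac{36808}{-37849 - 390} = - \frac{36808}{-38239} = \left(-36808\right) \left(- \frac{1}{38239}\right) = \frac{36808}{38239}$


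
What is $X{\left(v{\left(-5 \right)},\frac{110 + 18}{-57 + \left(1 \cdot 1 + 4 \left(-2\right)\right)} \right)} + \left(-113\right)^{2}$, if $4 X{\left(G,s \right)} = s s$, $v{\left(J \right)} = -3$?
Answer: $12770$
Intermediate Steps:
$X{\left(G,s \right)} = \frac{s^{2}}{4}$ ($X{\left(G,s \right)} = \frac{s s}{4} = \frac{s^{2}}{4}$)
$X{\left(v{\left(-5 \right)},\frac{110 + 18}{-57 + \left(1 \cdot 1 + 4 \left(-2\right)\right)} \right)} + \left(-113\right)^{2} = \frac{\left(\frac{110 + 18}{-57 + \left(1 \cdot 1 + 4 \left(-2\right)\right)}\right)^{2}}{4} + \left(-113\right)^{2} = \frac{\left(\frac{128}{-57 + \left(1 - 8\right)}\right)^{2}}{4} + 12769 = \frac{\left(\frac{128}{-57 - 7}\right)^{2}}{4} + 12769 = \frac{\left(\frac{128}{-64}\right)^{2}}{4} + 12769 = \frac{\left(128 \left(- \frac{1}{64}\right)\right)^{2}}{4} + 12769 = \frac{\left(-2\right)^{2}}{4} + 12769 = \frac{1}{4} \cdot 4 + 12769 = 1 + 12769 = 12770$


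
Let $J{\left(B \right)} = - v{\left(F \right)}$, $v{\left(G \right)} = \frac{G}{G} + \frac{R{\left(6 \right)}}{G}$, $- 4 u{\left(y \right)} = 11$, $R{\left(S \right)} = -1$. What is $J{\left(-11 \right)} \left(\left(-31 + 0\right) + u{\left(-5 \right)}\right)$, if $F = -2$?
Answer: $\frac{405}{8} \approx 50.625$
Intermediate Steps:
$u{\left(y \right)} = - \frac{11}{4}$ ($u{\left(y \right)} = \left(- \frac{1}{4}\right) 11 = - \frac{11}{4}$)
$v{\left(G \right)} = 1 - \frac{1}{G}$ ($v{\left(G \right)} = \frac{G}{G} - \frac{1}{G} = 1 - \frac{1}{G}$)
$J{\left(B \right)} = - \frac{3}{2}$ ($J{\left(B \right)} = - \frac{-1 - 2}{-2} = - \frac{\left(-1\right) \left(-3\right)}{2} = \left(-1\right) \frac{3}{2} = - \frac{3}{2}$)
$J{\left(-11 \right)} \left(\left(-31 + 0\right) + u{\left(-5 \right)}\right) = - \frac{3 \left(\left(-31 + 0\right) - \frac{11}{4}\right)}{2} = - \frac{3 \left(-31 - \frac{11}{4}\right)}{2} = \left(- \frac{3}{2}\right) \left(- \frac{135}{4}\right) = \frac{405}{8}$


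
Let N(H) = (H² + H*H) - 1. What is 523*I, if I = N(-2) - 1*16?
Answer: -4707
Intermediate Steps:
N(H) = -1 + 2*H² (N(H) = (H² + H²) - 1 = 2*H² - 1 = -1 + 2*H²)
I = -9 (I = (-1 + 2*(-2)²) - 1*16 = (-1 + 2*4) - 16 = (-1 + 8) - 16 = 7 - 16 = -9)
523*I = 523*(-9) = -4707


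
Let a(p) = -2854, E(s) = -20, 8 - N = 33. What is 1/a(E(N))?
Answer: -1/2854 ≈ -0.00035039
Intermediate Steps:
N = -25 (N = 8 - 1*33 = 8 - 33 = -25)
1/a(E(N)) = 1/(-2854) = -1/2854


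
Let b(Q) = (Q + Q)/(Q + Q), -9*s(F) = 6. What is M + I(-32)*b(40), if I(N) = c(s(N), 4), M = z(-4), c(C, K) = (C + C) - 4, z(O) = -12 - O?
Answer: -40/3 ≈ -13.333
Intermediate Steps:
s(F) = -⅔ (s(F) = -⅑*6 = -⅔)
c(C, K) = -4 + 2*C (c(C, K) = 2*C - 4 = -4 + 2*C)
M = -8 (M = -12 - 1*(-4) = -12 + 4 = -8)
I(N) = -16/3 (I(N) = -4 + 2*(-⅔) = -4 - 4/3 = -16/3)
b(Q) = 1 (b(Q) = (2*Q)/((2*Q)) = (2*Q)*(1/(2*Q)) = 1)
M + I(-32)*b(40) = -8 - 16/3*1 = -8 - 16/3 = -40/3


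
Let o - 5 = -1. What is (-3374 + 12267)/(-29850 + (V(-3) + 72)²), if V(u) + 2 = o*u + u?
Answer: -8893/26825 ≈ -0.33152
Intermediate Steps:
o = 4 (o = 5 - 1 = 4)
V(u) = -2 + 5*u (V(u) = -2 + (4*u + u) = -2 + 5*u)
(-3374 + 12267)/(-29850 + (V(-3) + 72)²) = (-3374 + 12267)/(-29850 + ((-2 + 5*(-3)) + 72)²) = 8893/(-29850 + ((-2 - 15) + 72)²) = 8893/(-29850 + (-17 + 72)²) = 8893/(-29850 + 55²) = 8893/(-29850 + 3025) = 8893/(-26825) = 8893*(-1/26825) = -8893/26825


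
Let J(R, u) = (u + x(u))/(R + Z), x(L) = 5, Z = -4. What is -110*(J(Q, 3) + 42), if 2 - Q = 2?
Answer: -4400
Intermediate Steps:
Q = 0 (Q = 2 - 1*2 = 2 - 2 = 0)
J(R, u) = (5 + u)/(-4 + R) (J(R, u) = (u + 5)/(R - 4) = (5 + u)/(-4 + R))
-110*(J(Q, 3) + 42) = -110*((5 + 3)/(-4 + 0) + 42) = -110*(8/(-4) + 42) = -110*(-1/4*8 + 42) = -110*(-2 + 42) = -110*40 = -4400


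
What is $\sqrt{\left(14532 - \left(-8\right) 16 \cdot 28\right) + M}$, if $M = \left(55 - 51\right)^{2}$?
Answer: $2 \sqrt{4533} \approx 134.66$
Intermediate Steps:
$M = 16$ ($M = 4^{2} = 16$)
$\sqrt{\left(14532 - \left(-8\right) 16 \cdot 28\right) + M} = \sqrt{\left(14532 - \left(-8\right) 16 \cdot 28\right) + 16} = \sqrt{\left(14532 - \left(-128\right) 28\right) + 16} = \sqrt{\left(14532 - -3584\right) + 16} = \sqrt{\left(14532 + 3584\right) + 16} = \sqrt{18116 + 16} = \sqrt{18132} = 2 \sqrt{4533}$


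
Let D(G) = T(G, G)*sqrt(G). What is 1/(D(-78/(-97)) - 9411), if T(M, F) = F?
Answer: -2863055201/26944212338427 - 2522*sqrt(7566)/26944212338427 ≈ -0.00010627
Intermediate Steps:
D(G) = G**(3/2) (D(G) = G*sqrt(G) = G**(3/2))
1/(D(-78/(-97)) - 9411) = 1/((-78/(-97))**(3/2) - 9411) = 1/((-78*(-1/97))**(3/2) - 9411) = 1/((78/97)**(3/2) - 9411) = 1/(78*sqrt(7566)/9409 - 9411) = 1/(-9411 + 78*sqrt(7566)/9409)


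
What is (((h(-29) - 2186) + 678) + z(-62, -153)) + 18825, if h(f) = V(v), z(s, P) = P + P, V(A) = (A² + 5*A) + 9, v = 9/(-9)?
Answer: 17016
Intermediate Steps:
v = -1 (v = 9*(-⅑) = -1)
V(A) = 9 + A² + 5*A
z(s, P) = 2*P
h(f) = 5 (h(f) = 9 + (-1)² + 5*(-1) = 9 + 1 - 5 = 5)
(((h(-29) - 2186) + 678) + z(-62, -153)) + 18825 = (((5 - 2186) + 678) + 2*(-153)) + 18825 = ((-2181 + 678) - 306) + 18825 = (-1503 - 306) + 18825 = -1809 + 18825 = 17016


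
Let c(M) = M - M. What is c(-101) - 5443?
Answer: -5443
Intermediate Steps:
c(M) = 0
c(-101) - 5443 = 0 - 5443 = -5443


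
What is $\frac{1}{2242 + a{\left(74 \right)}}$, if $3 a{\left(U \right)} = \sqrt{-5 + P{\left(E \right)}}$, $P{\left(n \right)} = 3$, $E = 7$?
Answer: $\frac{10089}{22619539} - \frac{3 i \sqrt{2}}{45239078} \approx 0.00044603 - 9.3783 \cdot 10^{-8} i$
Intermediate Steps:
$a{\left(U \right)} = \frac{i \sqrt{2}}{3}$ ($a{\left(U \right)} = \frac{\sqrt{-5 + 3}}{3} = \frac{\sqrt{-2}}{3} = \frac{i \sqrt{2}}{3}$)
$\frac{1}{2242 + a{\left(74 \right)}} = \frac{1}{2242 + \frac{i \sqrt{2}}{3}}$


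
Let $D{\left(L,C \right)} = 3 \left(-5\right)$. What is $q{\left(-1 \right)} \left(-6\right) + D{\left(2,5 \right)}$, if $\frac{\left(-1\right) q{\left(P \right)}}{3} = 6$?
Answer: $93$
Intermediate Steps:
$D{\left(L,C \right)} = -15$
$q{\left(P \right)} = -18$ ($q{\left(P \right)} = \left(-3\right) 6 = -18$)
$q{\left(-1 \right)} \left(-6\right) + D{\left(2,5 \right)} = \left(-18\right) \left(-6\right) - 15 = 108 - 15 = 93$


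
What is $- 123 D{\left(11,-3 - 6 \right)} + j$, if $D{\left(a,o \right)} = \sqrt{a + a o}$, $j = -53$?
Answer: $-53 - 246 i \sqrt{22} \approx -53.0 - 1153.8 i$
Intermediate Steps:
$- 123 D{\left(11,-3 - 6 \right)} + j = - 123 \sqrt{11 \left(1 - 9\right)} - 53 = - 123 \sqrt{11 \left(-8\right)} - 53 = - 123 \sqrt{-88} - 53 = - 123 \cdot 2 i \sqrt{22} - 53 = - 246 i \sqrt{22} - 53 = -53 - 246 i \sqrt{22}$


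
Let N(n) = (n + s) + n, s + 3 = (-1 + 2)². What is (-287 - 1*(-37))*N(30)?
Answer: -14500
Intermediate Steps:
s = -2 (s = -3 + (-1 + 2)² = -3 + 1² = -3 + 1 = -2)
N(n) = -2 + 2*n (N(n) = (n - 2) + n = (-2 + n) + n = -2 + 2*n)
(-287 - 1*(-37))*N(30) = (-287 - 1*(-37))*(-2 + 2*30) = (-287 + 37)*(-2 + 60) = -250*58 = -14500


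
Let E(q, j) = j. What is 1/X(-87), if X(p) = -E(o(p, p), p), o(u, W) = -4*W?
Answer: 1/87 ≈ 0.011494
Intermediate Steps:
X(p) = -p
1/X(-87) = 1/(-1*(-87)) = 1/87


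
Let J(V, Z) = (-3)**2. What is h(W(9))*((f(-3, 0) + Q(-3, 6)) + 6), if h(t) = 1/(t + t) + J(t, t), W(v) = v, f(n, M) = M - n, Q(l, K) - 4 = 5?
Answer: 163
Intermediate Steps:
J(V, Z) = 9
Q(l, K) = 9 (Q(l, K) = 4 + 5 = 9)
h(t) = 9 + 1/(2*t) (h(t) = 1/(t + t) + 9 = 1/(2*t) + 9 = 9 + 1/(2*t))
h(W(9))*((f(-3, 0) + Q(-3, 6)) + 6) = (9 + (1/2)/9)*(((0 - 1*(-3)) + 9) + 6) = (9 + (1/2)*(1/9))*(((0 + 3) + 9) + 6) = (9 + 1/18)*((3 + 9) + 6) = 163*(12 + 6)/18 = (163/18)*18 = 163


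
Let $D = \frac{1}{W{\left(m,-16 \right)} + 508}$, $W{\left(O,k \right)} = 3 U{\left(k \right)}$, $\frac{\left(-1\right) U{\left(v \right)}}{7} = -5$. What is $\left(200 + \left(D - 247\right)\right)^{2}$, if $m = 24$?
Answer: $\frac{830016100}{375769} \approx 2208.8$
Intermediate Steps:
$U{\left(v \right)} = 35$ ($U{\left(v \right)} = \left(-7\right) \left(-5\right) = 35$)
$W{\left(O,k \right)} = 105$ ($W{\left(O,k \right)} = 3 \cdot 35 = 105$)
$D = \frac{1}{613}$ ($D = \frac{1}{105 + 508} = \frac{1}{613} \approx 0.0016313$)
$\left(200 + \left(D - 247\right)\right)^{2} = \left(200 + \left(\frac{1}{613} - 247\right)\right)^{2} = \left(200 - \frac{151410}{613}\right)^{2} = \left(- \frac{28810}{613}\right)^{2} = \frac{830016100}{375769}$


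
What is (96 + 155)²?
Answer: 63001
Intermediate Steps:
(96 + 155)² = 251² = 63001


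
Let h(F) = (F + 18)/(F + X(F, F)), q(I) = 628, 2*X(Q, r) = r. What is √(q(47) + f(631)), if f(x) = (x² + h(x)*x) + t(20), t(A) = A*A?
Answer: √3596595/3 ≈ 632.16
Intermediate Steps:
X(Q, r) = r/2
t(A) = A²
h(F) = 2*(18 + F)/(3*F) (h(F) = (F + 18)/(F + F/2) = (18 + F)/((3*F/2)) = (18 + F)*(2/(3*F)) = 2*(18 + F)/(3*F))
f(x) = 400 + x² + x*(⅔ + 12/x) (f(x) = (x² + (⅔ + 12/x)*x) + 20² = (x² + x*(⅔ + 12/x)) + 400 = 400 + x² + x*(⅔ + 12/x))
√(q(47) + f(631)) = √(628 + (412 + 631² + (⅔)*631)) = √(628 + (412 + 398161 + 1262/3)) = √(628 + 1196981/3) = √(1198865/3) = √3596595/3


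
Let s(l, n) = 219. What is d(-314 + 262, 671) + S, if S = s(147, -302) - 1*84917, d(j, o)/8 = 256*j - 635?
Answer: -196274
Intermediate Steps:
d(j, o) = -5080 + 2048*j (d(j, o) = 8*(256*j - 635) = 8*(-635 + 256*j) = -5080 + 2048*j)
S = -84698 (S = 219 - 1*84917 = 219 - 84917 = -84698)
d(-314 + 262, 671) + S = (-5080 + 2048*(-314 + 262)) - 84698 = (-5080 + 2048*(-52)) - 84698 = (-5080 - 106496) - 84698 = -111576 - 84698 = -196274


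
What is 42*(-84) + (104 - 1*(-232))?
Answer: -3192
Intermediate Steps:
42*(-84) + (104 - 1*(-232)) = -3528 + (104 + 232) = -3528 + 336 = -3192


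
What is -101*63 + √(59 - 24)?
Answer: -6363 + √35 ≈ -6357.1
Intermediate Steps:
-101*63 + √(59 - 24) = -6363 + √35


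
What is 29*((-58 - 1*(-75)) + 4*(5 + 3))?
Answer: 1421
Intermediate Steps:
29*((-58 - 1*(-75)) + 4*(5 + 3)) = 29*((-58 + 75) + 4*8) = 29*(17 + 32) = 29*49 = 1421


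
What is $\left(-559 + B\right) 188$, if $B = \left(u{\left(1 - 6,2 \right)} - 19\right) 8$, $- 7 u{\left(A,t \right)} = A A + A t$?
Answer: $- \frac{958236}{7} \approx -1.3689 \cdot 10^{5}$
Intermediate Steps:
$u{\left(A,t \right)} = - \frac{A^{2}}{7} - \frac{A t}{7}$ ($u{\left(A,t \right)} = - \frac{A A + A t}{7} = - \frac{A^{2} + A t}{7} = - \frac{A^{2}}{7} - \frac{A t}{7}$)
$B = - \frac{1184}{7}$ ($B = \left(- \frac{\left(1 - 6\right) \left(\left(1 - 6\right) + 2\right)}{7} - 19\right) 8 = \left(\left(- \frac{1}{7}\right) \left(-5\right) \left(-5 + 2\right) - 19\right) 8 = \left(\left(- \frac{1}{7}\right) \left(-5\right) \left(-3\right) - 19\right) 8 = \left(- \frac{15}{7} - 19\right) 8 = \left(- \frac{148}{7}\right) 8 = - \frac{1184}{7} \approx -169.14$)
$\left(-559 + B\right) 188 = \left(-559 - \frac{1184}{7}\right) 188 = \left(- \frac{5097}{7}\right) 188 = - \frac{958236}{7}$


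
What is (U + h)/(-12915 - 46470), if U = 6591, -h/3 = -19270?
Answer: -21467/19795 ≈ -1.0845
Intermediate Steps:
h = 57810 (h = -3*(-19270) = 57810)
(U + h)/(-12915 - 46470) = (6591 + 57810)/(-12915 - 46470) = 64401/(-59385) = 64401*(-1/59385) = -21467/19795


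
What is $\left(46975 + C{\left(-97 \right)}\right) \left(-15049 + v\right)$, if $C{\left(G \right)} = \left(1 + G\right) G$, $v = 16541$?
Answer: $83980204$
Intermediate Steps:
$C{\left(G \right)} = G \left(1 + G\right)$
$\left(46975 + C{\left(-97 \right)}\right) \left(-15049 + v\right) = \left(46975 - 97 \left(1 - 97\right)\right) \left(-15049 + 16541\right) = \left(46975 - -9312\right) 1492 = \left(46975 + 9312\right) 1492 = 56287 \cdot 1492 = 83980204$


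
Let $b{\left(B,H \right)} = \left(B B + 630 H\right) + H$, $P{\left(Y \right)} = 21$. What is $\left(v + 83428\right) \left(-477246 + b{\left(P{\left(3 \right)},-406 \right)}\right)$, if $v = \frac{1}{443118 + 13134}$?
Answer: $- \frac{27900710053454287}{456252} \approx -6.1152 \cdot 10^{10}$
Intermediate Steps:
$b{\left(B,H \right)} = B^{2} + 631 H$ ($b{\left(B,H \right)} = \left(B^{2} + 630 H\right) + H = B^{2} + 631 H$)
$v = \frac{1}{456252} \approx 2.1918 \cdot 10^{-6}$
$\left(v + 83428\right) \left(-477246 + b{\left(P{\left(3 \right)},-406 \right)}\right) = \left(\frac{1}{456252} + 83428\right) \left(-477246 + \left(21^{2} + 631 \left(-406\right)\right)\right) = \frac{38064191857 \left(-477246 + \left(441 - 256186\right)\right)}{456252} = \frac{38064191857 \left(-477246 - 255745\right)}{456252} = \frac{38064191857}{456252} \left(-732991\right) = - \frac{27900710053454287}{456252}$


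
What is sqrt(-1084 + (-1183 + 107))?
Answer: 12*I*sqrt(15) ≈ 46.476*I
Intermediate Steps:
sqrt(-1084 + (-1183 + 107)) = sqrt(-1084 - 1076) = sqrt(-2160) = 12*I*sqrt(15)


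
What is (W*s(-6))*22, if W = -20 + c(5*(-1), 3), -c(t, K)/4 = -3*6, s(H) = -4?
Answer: -4576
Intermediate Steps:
c(t, K) = 72 (c(t, K) = -(-12)*6 = -4*(-18) = 72)
W = 52 (W = -20 + 72 = 52)
(W*s(-6))*22 = (52*(-4))*22 = -208*22 = -4576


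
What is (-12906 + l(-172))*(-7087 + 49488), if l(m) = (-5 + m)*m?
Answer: 743628738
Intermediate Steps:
l(m) = m*(-5 + m)
(-12906 + l(-172))*(-7087 + 49488) = (-12906 - 172*(-5 - 172))*(-7087 + 49488) = (-12906 - 172*(-177))*42401 = (-12906 + 30444)*42401 = 17538*42401 = 743628738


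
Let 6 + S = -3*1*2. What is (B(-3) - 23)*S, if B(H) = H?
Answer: 312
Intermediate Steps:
S = -12 (S = -6 - 3*1*2 = -6 - 3*2 = -6 - 6 = -12)
(B(-3) - 23)*S = (-3 - 23)*(-12) = -26*(-12) = 312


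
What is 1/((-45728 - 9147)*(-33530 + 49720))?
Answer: -1/888426250 ≈ -1.1256e-9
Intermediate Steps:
1/((-45728 - 9147)*(-33530 + 49720)) = 1/(-54875*16190) = 1/(-888426250) = -1/888426250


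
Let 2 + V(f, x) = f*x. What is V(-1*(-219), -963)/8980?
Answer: -210899/8980 ≈ -23.485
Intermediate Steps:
V(f, x) = -2 + f*x
V(-1*(-219), -963)/8980 = (-2 - 1*(-219)*(-963))/8980 = (-2 + 219*(-963))*(1/8980) = (-2 - 210897)*(1/8980) = -210899*1/8980 = -210899/8980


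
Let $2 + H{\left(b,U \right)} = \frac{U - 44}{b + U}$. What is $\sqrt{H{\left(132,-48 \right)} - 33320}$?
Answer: $\frac{i \sqrt{14695485}}{21} \approx 182.55 i$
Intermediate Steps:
$H{\left(b,U \right)} = -2 + \frac{-44 + U}{U + b}$ ($H{\left(b,U \right)} = -2 + \frac{U - 44}{b + U} = -2 + \frac{-44 + U}{U + b}$)
$\sqrt{H{\left(132,-48 \right)} - 33320} = \sqrt{\frac{-44 - -48 - 264}{-48 + 132} - 33320} = \sqrt{\frac{-44 + 48 - 264}{84} - 33320} = \sqrt{\frac{1}{84} \left(-260\right) - 33320} = \sqrt{- \frac{65}{21} - 33320} = \sqrt{- \frac{699785}{21}} = \frac{i \sqrt{14695485}}{21}$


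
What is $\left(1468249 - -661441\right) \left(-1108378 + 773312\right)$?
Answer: $-713586709540$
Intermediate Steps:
$\left(1468249 - -661441\right) \left(-1108378 + 773312\right) = \left(1468249 + \left(-1389843 + 2051284\right)\right) \left(-335066\right) = \left(1468249 + 661441\right) \left(-335066\right) = 2129690 \left(-335066\right) = -713586709540$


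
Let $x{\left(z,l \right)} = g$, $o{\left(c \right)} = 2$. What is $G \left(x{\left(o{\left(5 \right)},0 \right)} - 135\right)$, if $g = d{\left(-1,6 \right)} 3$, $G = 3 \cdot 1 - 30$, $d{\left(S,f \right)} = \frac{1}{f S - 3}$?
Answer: $3654$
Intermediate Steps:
$d{\left(S,f \right)} = \frac{1}{-3 + S f}$ ($d{\left(S,f \right)} = \frac{1}{S f - 3} = \frac{1}{-3 + S f}$)
$G = -27$ ($G = 3 - 30 = -27$)
$g = - \frac{1}{3}$ ($g = \frac{1}{-3 - 6} \cdot 3 = \frac{1}{-9} \cdot 3 = \left(- \frac{1}{9}\right) 3 = - \frac{1}{3} \approx -0.33333$)
$x{\left(z,l \right)} = - \frac{1}{3}$
$G \left(x{\left(o{\left(5 \right)},0 \right)} - 135\right) = - 27 \left(- \frac{1}{3} - 135\right) = \left(-27\right) \left(- \frac{406}{3}\right) = 3654$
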